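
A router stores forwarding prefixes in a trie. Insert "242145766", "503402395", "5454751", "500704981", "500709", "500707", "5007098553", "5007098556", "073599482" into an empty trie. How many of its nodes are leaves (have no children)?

A leaf is a node with no children — equivalently, the end of a word that is not a proper prefix of any other stored word.
Those words: "073599482", "242145766", "500704981", "500707", "5007098553", "5007098556", "503402395", "5454751"
Leaf count: 8

8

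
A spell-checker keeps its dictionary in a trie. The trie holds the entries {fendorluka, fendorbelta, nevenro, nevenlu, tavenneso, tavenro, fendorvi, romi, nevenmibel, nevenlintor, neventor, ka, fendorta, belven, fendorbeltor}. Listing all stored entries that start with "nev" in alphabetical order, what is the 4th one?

DFS of the "nev" subtree visits, in order: "nevenlintor", "nevenlu", "nevenmibel", "nevenro", "neventor"
The 4th is nevenro.

nevenro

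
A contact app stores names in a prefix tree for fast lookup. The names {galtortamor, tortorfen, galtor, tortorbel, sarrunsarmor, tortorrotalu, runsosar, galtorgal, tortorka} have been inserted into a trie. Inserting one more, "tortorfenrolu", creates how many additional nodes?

4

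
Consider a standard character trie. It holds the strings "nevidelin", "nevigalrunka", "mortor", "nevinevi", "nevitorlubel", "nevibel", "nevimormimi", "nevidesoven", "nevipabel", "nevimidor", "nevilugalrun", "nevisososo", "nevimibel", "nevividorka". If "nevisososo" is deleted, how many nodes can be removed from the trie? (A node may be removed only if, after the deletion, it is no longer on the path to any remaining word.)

6

Walk "nevisososo" from the leaf back toward the root, removing each node that no remaining word uses.
The suffix "sososo" (6 nodes) is used only by "nevisososo"; the node for "nevi" still has the child "d", so pruning stops there.
Nodes removed: 6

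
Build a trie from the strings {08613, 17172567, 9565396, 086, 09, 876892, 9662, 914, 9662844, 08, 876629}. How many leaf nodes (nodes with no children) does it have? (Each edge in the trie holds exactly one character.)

8

A leaf is a node with no children — equivalently, the end of a word that is not a proper prefix of any other stored word.
Those words: "08613", "09", "17172567", "876629", "876892", "914", "9565396", "9662844"
Leaf count: 8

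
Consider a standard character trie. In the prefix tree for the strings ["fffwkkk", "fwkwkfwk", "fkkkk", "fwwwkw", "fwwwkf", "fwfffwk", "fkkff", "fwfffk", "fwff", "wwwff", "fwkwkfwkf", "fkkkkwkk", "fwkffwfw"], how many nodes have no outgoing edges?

Leaves are exactly the stored words that no other stored word extends.
Those words: "fffwkkk", "fkkff", "fkkkkwkk", "fwfffk", "fwfffwk", "fwkffwfw", "fwkwkfwkf", "fwwwkf", "fwwwkw", "wwwff"
Leaf count: 10

10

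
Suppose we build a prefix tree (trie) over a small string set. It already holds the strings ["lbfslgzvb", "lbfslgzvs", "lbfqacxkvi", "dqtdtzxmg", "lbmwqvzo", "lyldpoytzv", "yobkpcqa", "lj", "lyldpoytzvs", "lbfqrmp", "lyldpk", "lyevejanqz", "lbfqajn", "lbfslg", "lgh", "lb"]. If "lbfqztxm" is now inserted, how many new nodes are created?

4

"lbfq" is already a path in the trie; the remaining "ztxm" must be added.
Each of the 4 remaining characters creates one node.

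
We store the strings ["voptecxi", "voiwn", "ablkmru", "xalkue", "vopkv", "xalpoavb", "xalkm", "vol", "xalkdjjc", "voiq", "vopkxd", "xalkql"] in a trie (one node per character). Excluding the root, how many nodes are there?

Trace insertions, counting only characters that open a new branch:
  "voptecxi" → 8 new (v, o, p, t, e, c, x, i)
  "voiwn" → prefix "vo" already present; 3 new (i, w, n)
  "ablkmru" → 7 new (a, b, l, k, m, r, u)
  "xalkue" → 6 new (x, a, l, k, u, e)
  "vopkv" → prefix "vop" already present; 2 new (k, v)
  "xalpoavb" → prefix "xal" already present; 5 new (p, o, a, v, b)
  "xalkm" → prefix "xalk" already present; 1 new (m)
  "vol" → prefix "vo" already present; 1 new (l)
  "xalkdjjc" → prefix "xalk" already present; 4 new (d, j, j, c)
  "voiq" → prefix "voi" already present; 1 new (q)
  "vopkxd" → prefix "vopk" already present; 2 new (x, d)
  "xalkql" → prefix "xalk" already present; 2 new (q, l)
Total nodes = 8 + 3 + 7 + 6 + 2 + 5 + 1 + 1 + 4 + 1 + 2 + 2 = 42

42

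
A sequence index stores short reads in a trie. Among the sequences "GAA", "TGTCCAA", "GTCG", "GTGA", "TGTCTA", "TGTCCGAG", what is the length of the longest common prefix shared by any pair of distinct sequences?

Equivalently: take the maximum, over all pairs, of their longest common prefix length.
e.g. "TGTCCAA" and "TGTCCGAG" share the prefix "TGTCC" of length 5; no pair shares a longer one.
Longest shared-prefix length: 5

5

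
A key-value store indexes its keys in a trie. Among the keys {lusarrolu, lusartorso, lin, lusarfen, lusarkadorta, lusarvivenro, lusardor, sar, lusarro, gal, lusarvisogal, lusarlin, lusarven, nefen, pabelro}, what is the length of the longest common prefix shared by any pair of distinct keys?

7

The deepest shared node is where two words last agree before diverging.
"lusarro" and "lusarrolu" agree on "lusarro" (7 characters) before diverging; nothing deeper is shared.
Longest shared-prefix length: 7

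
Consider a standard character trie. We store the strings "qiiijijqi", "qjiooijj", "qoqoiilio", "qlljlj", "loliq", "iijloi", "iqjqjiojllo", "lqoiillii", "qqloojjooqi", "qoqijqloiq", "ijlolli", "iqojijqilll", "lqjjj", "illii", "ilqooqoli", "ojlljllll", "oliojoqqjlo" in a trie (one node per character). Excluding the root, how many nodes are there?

For each word, the new-node count is its length minus the longest prefix already in the trie:
  "qiiijijqi" → 9 new (q, i, i, i, j, i, j, q, i)
  "qjiooijj" → prefix "q" already present; 7 new (j, i, o, o, i, j, j)
  "qoqoiilio" → prefix "q" already present; 8 new (o, q, o, i, i, l, i, o)
  "qlljlj" → prefix "q" already present; 5 new (l, l, j, l, j)
  "loliq" → 5 new (l, o, l, i, q)
  "iijloi" → 6 new (i, i, j, l, o, i)
  "iqjqjiojllo" → prefix "i" already present; 10 new (q, j, q, j, i, o, j, l, l, o)
  "lqoiillii" → prefix "l" already present; 8 new (q, o, i, i, l, l, i, i)
  "qqloojjooqi" → prefix "q" already present; 10 new (q, l, o, o, j, j, o, o, q, i)
  "qoqijqloiq" → prefix "qoq" already present; 7 new (i, j, q, l, o, i, q)
  "ijlolli" → prefix "i" already present; 6 new (j, l, o, l, l, i)
  "iqojijqilll" → prefix "iq" already present; 9 new (o, j, i, j, q, i, l, l, l)
  "lqjjj" → prefix "lq" already present; 3 new (j, j, j)
  "illii" → prefix "i" already present; 4 new (l, l, i, i)
  "ilqooqoli" → prefix "il" already present; 7 new (q, o, o, q, o, l, i)
  "ojlljllll" → 9 new (o, j, l, l, j, l, l, l, l)
  "oliojoqqjlo" → prefix "o" already present; 10 new (l, i, o, j, o, q, q, j, l, o)
Total nodes = 9 + 7 + 8 + 5 + 5 + 6 + 10 + 8 + 10 + 7 + 6 + 9 + 3 + 4 + 7 + 9 + 10 = 123

123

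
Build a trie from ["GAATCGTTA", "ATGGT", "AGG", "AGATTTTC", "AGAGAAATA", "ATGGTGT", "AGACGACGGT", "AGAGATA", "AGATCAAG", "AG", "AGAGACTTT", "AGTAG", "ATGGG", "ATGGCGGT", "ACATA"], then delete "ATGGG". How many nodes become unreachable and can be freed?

A node on "ATGGG"'s path can go only if nothing else ends at it or branches off below it.
The suffix "G" (1 node) is used only by "ATGGG"; the node for "ATGG" still has the child "T", so pruning stops there.
Nodes removed: 1

1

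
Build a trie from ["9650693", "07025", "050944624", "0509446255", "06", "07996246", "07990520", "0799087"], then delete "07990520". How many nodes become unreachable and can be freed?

Walk "07990520" from the leaf back toward the root, removing each node that no remaining word uses.
The suffix "520" (3 nodes) is used only by "07990520"; the node for "07990" still has the child "8", so pruning stops there.
Nodes removed: 3

3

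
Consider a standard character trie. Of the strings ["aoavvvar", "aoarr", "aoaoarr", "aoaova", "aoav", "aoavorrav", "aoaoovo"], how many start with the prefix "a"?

7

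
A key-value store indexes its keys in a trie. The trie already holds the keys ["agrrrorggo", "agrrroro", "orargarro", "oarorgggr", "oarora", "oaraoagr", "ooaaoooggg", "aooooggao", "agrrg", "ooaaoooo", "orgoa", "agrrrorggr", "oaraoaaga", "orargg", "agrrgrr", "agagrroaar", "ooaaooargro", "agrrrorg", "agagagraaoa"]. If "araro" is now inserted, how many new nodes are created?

4

Walking "araro" from the root, the first 1 characters ("a") follow existing edges; "r" is the first miss.
Each of the 4 remaining characters creates one node.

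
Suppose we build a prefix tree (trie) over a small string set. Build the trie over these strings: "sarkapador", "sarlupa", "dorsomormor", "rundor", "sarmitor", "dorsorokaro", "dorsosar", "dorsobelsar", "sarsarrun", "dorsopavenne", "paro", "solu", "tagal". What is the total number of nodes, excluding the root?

Trace insertions, counting only characters that open a new branch:
  "sarkapador" → 10 new (s, a, r, k, a, p, a, d, o, r)
  "sarlupa" → prefix "sar" already present; 4 new (l, u, p, a)
  "dorsomormor" → 11 new (d, o, r, s, o, m, o, r, m, o, r)
  "rundor" → 6 new (r, u, n, d, o, r)
  "sarmitor" → prefix "sar" already present; 5 new (m, i, t, o, r)
  "dorsorokaro" → prefix "dorso" already present; 6 new (r, o, k, a, r, o)
  "dorsosar" → prefix "dorso" already present; 3 new (s, a, r)
  "dorsobelsar" → prefix "dorso" already present; 6 new (b, e, l, s, a, r)
  "sarsarrun" → prefix "sar" already present; 6 new (s, a, r, r, u, n)
  "dorsopavenne" → prefix "dorso" already present; 7 new (p, a, v, e, n, n, e)
  "paro" → 4 new (p, a, r, o)
  "solu" → prefix "s" already present; 3 new (o, l, u)
  "tagal" → 5 new (t, a, g, a, l)
Total nodes = 10 + 4 + 11 + 6 + 5 + 6 + 3 + 6 + 6 + 7 + 4 + 3 + 5 = 76

76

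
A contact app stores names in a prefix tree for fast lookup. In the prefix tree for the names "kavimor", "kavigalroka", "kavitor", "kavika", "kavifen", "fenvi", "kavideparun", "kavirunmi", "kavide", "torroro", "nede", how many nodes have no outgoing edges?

10

A leaf is a node with no children — equivalently, the end of a word that is not a proper prefix of any other stored word.
Those words: "fenvi", "kavideparun", "kavifen", "kavigalroka", "kavika", "kavimor", "kavirunmi", "kavitor", "nede", "torroro"
Leaf count: 10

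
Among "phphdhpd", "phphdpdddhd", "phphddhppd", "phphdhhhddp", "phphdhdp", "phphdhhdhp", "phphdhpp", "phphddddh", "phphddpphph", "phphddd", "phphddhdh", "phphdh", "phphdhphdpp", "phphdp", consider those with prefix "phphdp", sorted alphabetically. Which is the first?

DFS of the "phphdp" subtree visits, in order: "phphdp", "phphdpdddhd"
Position 1: phphdp

phphdp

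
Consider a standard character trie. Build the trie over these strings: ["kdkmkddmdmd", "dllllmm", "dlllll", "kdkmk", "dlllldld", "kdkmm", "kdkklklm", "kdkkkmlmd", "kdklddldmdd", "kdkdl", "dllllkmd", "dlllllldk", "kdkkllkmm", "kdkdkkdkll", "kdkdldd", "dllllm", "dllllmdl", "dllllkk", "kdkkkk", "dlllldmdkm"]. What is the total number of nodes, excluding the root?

For each word, the new-node count is its length minus the longest prefix already in the trie:
  "kdkmkddmdmd" → 11 new (k, d, k, m, k, d, d, m, d, m, d)
  "dllllmm" → 7 new (d, l, l, l, l, m, m)
  "dlllll" → prefix "dllll" already present; 1 new (l)
  "kdkmk" → prefix "kdkmk" already present; 0 new (none)
  "dlllldld" → prefix "dllll" already present; 3 new (d, l, d)
  "kdkmm" → prefix "kdkm" already present; 1 new (m)
  "kdkklklm" → prefix "kdk" already present; 5 new (k, l, k, l, m)
  "kdkkkmlmd" → prefix "kdkk" already present; 5 new (k, m, l, m, d)
  "kdklddldmdd" → prefix "kdk" already present; 8 new (l, d, d, l, d, m, d, d)
  "kdkdl" → prefix "kdk" already present; 2 new (d, l)
  "dllllkmd" → prefix "dllll" already present; 3 new (k, m, d)
  "dlllllldk" → prefix "dlllll" already present; 3 new (l, d, k)
  "kdkkllkmm" → prefix "kdkkl" already present; 4 new (l, k, m, m)
  "kdkdkkdkll" → prefix "kdkd" already present; 6 new (k, k, d, k, l, l)
  "kdkdldd" → prefix "kdkdl" already present; 2 new (d, d)
  "dllllm" → prefix "dllllm" already present; 0 new (none)
  "dllllmdl" → prefix "dllllm" already present; 2 new (d, l)
  "dllllkk" → prefix "dllllk" already present; 1 new (k)
  "kdkkkk" → prefix "kdkkk" already present; 1 new (k)
  "dlllldmdkm" → prefix "dlllld" already present; 4 new (m, d, k, m)
Total nodes = 11 + 7 + 1 + 0 + 3 + 1 + 5 + 5 + 8 + 2 + 3 + 3 + 4 + 6 + 2 + 0 + 2 + 1 + 1 + 4 = 69

69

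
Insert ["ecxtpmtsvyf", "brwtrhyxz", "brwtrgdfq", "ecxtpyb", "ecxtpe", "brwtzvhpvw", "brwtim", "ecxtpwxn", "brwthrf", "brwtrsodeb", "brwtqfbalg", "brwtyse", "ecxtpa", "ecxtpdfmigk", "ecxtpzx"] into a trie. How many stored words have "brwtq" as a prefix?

1

Filter for entries beginning with "brwtq":
Words under "brwtq": brwtqfbalg
Count: 1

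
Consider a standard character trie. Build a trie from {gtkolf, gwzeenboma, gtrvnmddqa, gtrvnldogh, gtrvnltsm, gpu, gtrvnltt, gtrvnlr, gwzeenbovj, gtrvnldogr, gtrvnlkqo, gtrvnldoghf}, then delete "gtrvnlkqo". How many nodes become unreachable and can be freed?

Walk "gtrvnlkqo" from the leaf back toward the root, removing each node that no remaining word uses.
The suffix "kqo" (3 nodes) is used only by "gtrvnlkqo"; the node for "gtrvnl" still has the child "d", so pruning stops there.
Nodes removed: 3

3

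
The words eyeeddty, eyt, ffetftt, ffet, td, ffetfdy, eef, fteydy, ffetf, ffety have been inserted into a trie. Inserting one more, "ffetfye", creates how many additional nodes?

2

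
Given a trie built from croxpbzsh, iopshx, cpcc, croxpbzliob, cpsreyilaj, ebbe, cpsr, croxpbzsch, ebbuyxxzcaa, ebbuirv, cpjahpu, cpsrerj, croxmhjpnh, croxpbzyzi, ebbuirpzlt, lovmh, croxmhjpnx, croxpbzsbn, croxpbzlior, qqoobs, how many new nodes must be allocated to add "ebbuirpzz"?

Walking "ebbuirpzz" from the root, the first 8 characters ("ebbuirpz") follow existing edges; "z" is the first miss.
Each of the 1 remaining characters creates one node.

1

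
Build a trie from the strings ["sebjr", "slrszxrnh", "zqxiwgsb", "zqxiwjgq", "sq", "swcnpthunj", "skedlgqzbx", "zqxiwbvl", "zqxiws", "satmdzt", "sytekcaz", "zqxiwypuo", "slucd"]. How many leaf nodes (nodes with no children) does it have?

13

Leaves are exactly the stored words that no other stored word extends.
Those words: "satmdzt", "sebjr", "skedlgqzbx", "slrszxrnh", "slucd", "sq", "swcnpthunj", "sytekcaz", "zqxiwbvl", "zqxiwgsb", "zqxiwjgq", "zqxiws", "zqxiwypuo"
Leaf count: 13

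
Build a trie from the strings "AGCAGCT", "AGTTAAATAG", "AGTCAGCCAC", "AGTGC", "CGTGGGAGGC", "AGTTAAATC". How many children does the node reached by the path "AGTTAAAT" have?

2

Walk "AGTTAAAT" from the root, arriving at one node.
Characters that immediately follow "AGTTAAAT" among the stored strings: {A, C}.
That node has 2 child edges.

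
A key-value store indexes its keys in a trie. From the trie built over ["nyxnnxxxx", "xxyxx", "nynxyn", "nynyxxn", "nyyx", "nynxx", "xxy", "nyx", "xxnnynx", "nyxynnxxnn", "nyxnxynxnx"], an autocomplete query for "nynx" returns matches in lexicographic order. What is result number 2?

Filter for "nynx…" and sort: "nynxx", "nynxyn"
Position 2: nynxyn

nynxyn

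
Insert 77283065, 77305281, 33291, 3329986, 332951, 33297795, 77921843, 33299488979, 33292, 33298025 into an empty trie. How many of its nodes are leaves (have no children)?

10

Leaves are exactly the stored words that no other stored word extends.
Those words: "33291", "33292", "332951", "33297795", "33298025", "33299488979", "3329986", "77283065", "77305281", "77921843"
Leaf count: 10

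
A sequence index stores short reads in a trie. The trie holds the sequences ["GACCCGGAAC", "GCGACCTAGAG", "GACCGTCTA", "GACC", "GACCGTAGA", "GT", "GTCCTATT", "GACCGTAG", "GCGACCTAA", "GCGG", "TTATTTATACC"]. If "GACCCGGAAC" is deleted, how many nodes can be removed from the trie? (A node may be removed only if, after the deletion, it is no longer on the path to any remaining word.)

Walk "GACCCGGAAC" from the leaf back toward the root, removing each node that no remaining word uses.
The suffix "CGGAAC" (6 nodes) is used only by "GACCCGGAAC"; the node for "GACC" still has the child "G", so pruning stops there.
Nodes removed: 6

6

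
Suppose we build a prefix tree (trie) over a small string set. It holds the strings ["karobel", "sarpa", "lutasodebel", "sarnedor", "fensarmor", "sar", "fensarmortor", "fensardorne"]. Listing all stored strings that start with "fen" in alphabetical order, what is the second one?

fensarmor

Words with prefix "fen", in lexicographic order: "fensardorne", "fensarmor", "fensarmortor"
The 2nd is fensarmor.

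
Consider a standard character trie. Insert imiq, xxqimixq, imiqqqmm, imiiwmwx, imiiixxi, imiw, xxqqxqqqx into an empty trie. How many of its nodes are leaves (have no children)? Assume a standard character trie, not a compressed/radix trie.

6

Leaves are exactly the stored words that no other stored word extends.
Those words: "imiiixxi", "imiiwmwx", "imiqqqmm", "imiw", "xxqimixq", "xxqqxqqqx"
Leaf count: 6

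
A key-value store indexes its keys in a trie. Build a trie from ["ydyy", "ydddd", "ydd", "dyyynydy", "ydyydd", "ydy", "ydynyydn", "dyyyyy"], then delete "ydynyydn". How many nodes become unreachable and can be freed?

Walk "ydynyydn" from the leaf back toward the root, removing each node that no remaining word uses.
The suffix "nyydn" (5 nodes) is used only by "ydynyydn"; the node for "ydy" still has the child "y", so pruning stops there.
Nodes removed: 5

5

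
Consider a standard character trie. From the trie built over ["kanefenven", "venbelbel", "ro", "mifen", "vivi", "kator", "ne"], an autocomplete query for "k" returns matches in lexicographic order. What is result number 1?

kanefenven

Filter for "k…" and sort: "kanefenven", "kator"
Position 1: kanefenven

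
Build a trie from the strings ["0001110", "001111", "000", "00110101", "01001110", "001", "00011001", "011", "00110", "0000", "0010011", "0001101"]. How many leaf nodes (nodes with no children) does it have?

9

Leaves are exactly the stored words that no other stored word extends.
Those words: "0000", "00011001", "0001101", "0001110", "0010011", "00110101", "001111", "01001110", "011"
Leaf count: 9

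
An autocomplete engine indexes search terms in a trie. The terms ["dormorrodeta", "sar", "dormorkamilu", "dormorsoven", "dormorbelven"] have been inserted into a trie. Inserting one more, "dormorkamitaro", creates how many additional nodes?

The longest prefix of "dormorkamitaro" already in the trie is "dormorkami" (length 10).
So 14 − 10 = 4 new nodes.

4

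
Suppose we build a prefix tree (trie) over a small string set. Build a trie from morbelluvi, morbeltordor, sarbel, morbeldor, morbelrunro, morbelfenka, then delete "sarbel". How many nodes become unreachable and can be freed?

6

After clearing the end-marker at "sarbel", prune upward until reaching a node still needed by another word.
No other word shares any prefix with "sarbel", so all 6 of its nodes go.
Nodes removed: 6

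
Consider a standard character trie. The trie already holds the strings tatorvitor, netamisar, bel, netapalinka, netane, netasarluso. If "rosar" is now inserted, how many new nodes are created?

Nothing in the trie begins with "r"; the whole of "rosar" is new.
5 − 0 = 5 new nodes.

5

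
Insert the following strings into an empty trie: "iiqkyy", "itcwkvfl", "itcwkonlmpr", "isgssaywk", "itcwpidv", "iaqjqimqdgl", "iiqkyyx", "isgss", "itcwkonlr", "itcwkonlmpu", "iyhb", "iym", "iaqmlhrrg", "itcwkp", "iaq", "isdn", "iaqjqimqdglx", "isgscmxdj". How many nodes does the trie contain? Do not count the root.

63

Insert word by word; a character creates a node only if that edge doesn't already exist:
  "iiqkyy" → 6 new (i, i, q, k, y, y)
  "itcwkvfl" → prefix "i" already present; 7 new (t, c, w, k, v, f, l)
  "itcwkonlmpr" → prefix "itcwk" already present; 6 new (o, n, l, m, p, r)
  "isgssaywk" → prefix "i" already present; 8 new (s, g, s, s, a, y, w, k)
  "itcwpidv" → prefix "itcw" already present; 4 new (p, i, d, v)
  "iaqjqimqdgl" → prefix "i" already present; 10 new (a, q, j, q, i, m, q, d, g, l)
  "iiqkyyx" → prefix "iiqkyy" already present; 1 new (x)
  "isgss" → prefix "isgss" already present; 0 new (none)
  "itcwkonlr" → prefix "itcwkonl" already present; 1 new (r)
  "itcwkonlmpu" → prefix "itcwkonlmp" already present; 1 new (u)
  "iyhb" → prefix "i" already present; 3 new (y, h, b)
  "iym" → prefix "iy" already present; 1 new (m)
  "iaqmlhrrg" → prefix "iaq" already present; 6 new (m, l, h, r, r, g)
  "itcwkp" → prefix "itcwk" already present; 1 new (p)
  "iaq" → prefix "iaq" already present; 0 new (none)
  "isdn" → prefix "is" already present; 2 new (d, n)
  "iaqjqimqdglx" → prefix "iaqjqimqdgl" already present; 1 new (x)
  "isgscmxdj" → prefix "isgs" already present; 5 new (c, m, x, d, j)
Total nodes = 6 + 7 + 6 + 8 + 4 + 10 + 1 + 0 + 1 + 1 + 3 + 1 + 6 + 1 + 0 + 2 + 1 + 5 = 63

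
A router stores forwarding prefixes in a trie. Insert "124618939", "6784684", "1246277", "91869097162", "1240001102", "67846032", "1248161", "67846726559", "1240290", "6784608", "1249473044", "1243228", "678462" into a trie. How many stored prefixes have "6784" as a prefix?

Filter for entries beginning with "6784":
Words under "6784": 67846032, 6784608, 678462, 67846726559, 6784684
Count: 5

5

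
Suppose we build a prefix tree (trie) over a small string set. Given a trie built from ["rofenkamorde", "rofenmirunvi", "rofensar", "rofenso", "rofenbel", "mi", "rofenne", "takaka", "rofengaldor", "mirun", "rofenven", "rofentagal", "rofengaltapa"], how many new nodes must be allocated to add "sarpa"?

5

No existing word starts with "s", so every character of "sarpa" needs a new node.
5 − 0 = 5 new nodes.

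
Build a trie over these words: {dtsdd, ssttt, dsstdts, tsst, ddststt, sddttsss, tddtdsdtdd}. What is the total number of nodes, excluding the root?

42

Trace insertions, counting only characters that open a new branch:
  "dtsdd" → 5 new (d, t, s, d, d)
  "ssttt" → 5 new (s, s, t, t, t)
  "dsstdts" → prefix "d" already present; 6 new (s, s, t, d, t, s)
  "tsst" → 4 new (t, s, s, t)
  "ddststt" → prefix "d" already present; 6 new (d, s, t, s, t, t)
  "sddttsss" → prefix "s" already present; 7 new (d, d, t, t, s, s, s)
  "tddtdsdtdd" → prefix "t" already present; 9 new (d, d, t, d, s, d, t, d, d)
Total nodes = 5 + 5 + 6 + 4 + 6 + 7 + 9 = 42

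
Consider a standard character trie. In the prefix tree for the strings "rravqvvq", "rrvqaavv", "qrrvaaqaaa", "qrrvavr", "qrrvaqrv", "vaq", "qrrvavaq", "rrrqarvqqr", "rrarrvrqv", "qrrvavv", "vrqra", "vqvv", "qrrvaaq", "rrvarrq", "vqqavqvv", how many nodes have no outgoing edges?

14

A leaf is a node with no children — equivalently, the end of a word that is not a proper prefix of any other stored word.
Those words: "qrrvaaqaaa", "qrrvaqrv", "qrrvavaq", "qrrvavr", "qrrvavv", "rrarrvrqv", "rravqvvq", "rrrqarvqqr", "rrvarrq", "rrvqaavv", "vaq", "vqqavqvv", "vqvv", "vrqra"
Leaf count: 14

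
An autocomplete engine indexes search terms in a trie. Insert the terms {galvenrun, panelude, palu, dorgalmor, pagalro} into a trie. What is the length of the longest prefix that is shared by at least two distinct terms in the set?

Equivalently: take the maximum, over all pairs, of their longest common prefix length.
"pagalro" and "palu" agree on "pa" (2 characters) before diverging; nothing deeper is shared.
Longest shared-prefix length: 2

2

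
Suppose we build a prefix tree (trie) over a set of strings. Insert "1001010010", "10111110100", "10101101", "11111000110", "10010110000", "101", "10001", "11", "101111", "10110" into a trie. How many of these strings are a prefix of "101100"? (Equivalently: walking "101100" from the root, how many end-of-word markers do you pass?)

Check each prefix of "101100" against the stored set — each match is an end-marker on the path.
Prefixes of the query that are stored words: "101", "10110"
Count: 2

2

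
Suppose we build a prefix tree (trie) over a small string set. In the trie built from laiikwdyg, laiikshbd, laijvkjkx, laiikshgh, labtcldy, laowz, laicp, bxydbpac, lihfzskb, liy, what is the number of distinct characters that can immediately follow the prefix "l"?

Follow the path "l" to its node, then look at its outgoing edges.
Characters that immediately follow "l" among the stored strings: {a, i}.
That node has 2 child edges.

2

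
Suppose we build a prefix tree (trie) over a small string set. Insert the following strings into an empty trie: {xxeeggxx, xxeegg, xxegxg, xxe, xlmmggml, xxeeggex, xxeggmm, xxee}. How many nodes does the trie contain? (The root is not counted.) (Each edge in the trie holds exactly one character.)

23

Count nodes per top-level branch (shared prefixes stored once):
  'x'-branch (xlmmggml, xxe, xxee, xxeegg, xxeeggex, xxeeggxx, xxeggmm, xxegxg): 23 nodes
Sum: 23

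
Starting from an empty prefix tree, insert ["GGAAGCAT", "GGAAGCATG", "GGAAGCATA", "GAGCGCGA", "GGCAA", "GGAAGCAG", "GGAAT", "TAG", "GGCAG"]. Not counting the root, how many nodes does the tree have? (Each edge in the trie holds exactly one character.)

26

Trie structure (* marks end of a word):
(root)
├─ G
│  ├─ A
│  │  └─ G
│  │     └─ C
│  │        └─ G
│  │           └─ C
│  │              └─ G
│  │                 └─ A *
│  └─ G
│     ├─ A
│     │  └─ A
│     │     ├─ G
│     │     │  └─ C
│     │     │     └─ A
│     │     │        ├─ G *
│     │     │        └─ T *
│     │     │           ├─ A *
│     │     │           └─ G *
│     │     └─ T *
│     └─ C
│        └─ A
│           ├─ A *
│           └─ G *
└─ T
   └─ A
      └─ G *
Counting every labelled node above: 26.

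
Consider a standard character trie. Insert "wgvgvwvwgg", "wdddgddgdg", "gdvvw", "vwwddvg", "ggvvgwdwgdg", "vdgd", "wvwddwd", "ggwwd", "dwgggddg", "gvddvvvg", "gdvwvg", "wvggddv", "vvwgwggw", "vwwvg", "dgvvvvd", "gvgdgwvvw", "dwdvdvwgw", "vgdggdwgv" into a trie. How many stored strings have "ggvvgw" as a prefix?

1

Filter for entries beginning with "ggvvgw":
Matches: "ggvvgwdwgdg"
Count: 1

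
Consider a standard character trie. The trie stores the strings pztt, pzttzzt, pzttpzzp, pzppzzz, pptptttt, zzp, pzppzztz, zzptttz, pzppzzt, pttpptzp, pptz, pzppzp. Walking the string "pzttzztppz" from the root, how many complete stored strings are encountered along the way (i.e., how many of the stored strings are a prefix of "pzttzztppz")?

2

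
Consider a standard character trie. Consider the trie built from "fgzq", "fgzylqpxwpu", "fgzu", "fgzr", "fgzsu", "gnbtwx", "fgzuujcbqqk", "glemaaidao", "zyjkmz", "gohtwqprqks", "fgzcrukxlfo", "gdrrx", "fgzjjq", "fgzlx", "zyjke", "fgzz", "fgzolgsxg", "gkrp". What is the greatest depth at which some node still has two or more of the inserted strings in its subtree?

Equivalently: take the maximum, over all pairs, of their longest common prefix length.
e.g. "fgzu" and "fgzuujcbqqk" share the prefix "fgzu" of length 4; no pair shares a longer one.
Longest shared-prefix length: 4

4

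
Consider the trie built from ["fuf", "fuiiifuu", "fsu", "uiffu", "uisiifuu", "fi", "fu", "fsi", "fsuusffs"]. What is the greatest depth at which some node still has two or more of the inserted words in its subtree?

3

Look for the deepest trie node that still has at least two words in its subtree.
"fsu" and "fsuusffs" agree on "fsu" (3 characters) before diverging; nothing deeper is shared.
Longest shared-prefix length: 3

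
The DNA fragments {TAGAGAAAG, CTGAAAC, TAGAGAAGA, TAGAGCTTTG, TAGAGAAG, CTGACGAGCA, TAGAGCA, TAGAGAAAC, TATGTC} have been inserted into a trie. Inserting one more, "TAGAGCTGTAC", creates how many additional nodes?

4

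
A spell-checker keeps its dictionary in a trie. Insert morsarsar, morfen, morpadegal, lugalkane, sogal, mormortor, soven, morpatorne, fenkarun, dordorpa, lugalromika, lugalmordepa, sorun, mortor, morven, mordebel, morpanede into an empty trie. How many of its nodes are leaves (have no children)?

A leaf is a node with no children — equivalently, the end of a word that is not a proper prefix of any other stored word.
Those words: "dordorpa", "fenkarun", "lugalkane", "lugalmordepa", "lugalromika", "mordebel", "morfen", "mormortor", "morpadegal", "morpanede", "morpatorne", "morsarsar", "mortor", "morven", "sogal", "sorun", "soven"
Leaf count: 17

17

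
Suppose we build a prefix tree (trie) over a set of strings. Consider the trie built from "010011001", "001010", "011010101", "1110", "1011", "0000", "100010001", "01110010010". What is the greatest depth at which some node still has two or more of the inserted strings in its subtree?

3

Equivalently: take the maximum, over all pairs, of their longest common prefix length.
"011010101" and "01110010010" agree on "011" (3 characters) before diverging; nothing deeper is shared.
Longest shared-prefix length: 3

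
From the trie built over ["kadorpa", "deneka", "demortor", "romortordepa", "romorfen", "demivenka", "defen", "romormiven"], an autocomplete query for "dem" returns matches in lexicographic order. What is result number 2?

demortor

Words with prefix "dem", in lexicographic order: "demivenka", "demortor"
Position 2: demortor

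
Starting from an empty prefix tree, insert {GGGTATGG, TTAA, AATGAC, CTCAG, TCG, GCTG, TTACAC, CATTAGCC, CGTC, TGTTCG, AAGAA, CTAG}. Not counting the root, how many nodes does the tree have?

51

Trace insertions, counting only characters that open a new branch:
  "GGGTATGG" → 8 new (G, G, G, T, A, T, G, G)
  "TTAA" → 4 new (T, T, A, A)
  "AATGAC" → 6 new (A, A, T, G, A, C)
  "CTCAG" → 5 new (C, T, C, A, G)
  "TCG" → prefix "T" already present; 2 new (C, G)
  "GCTG" → prefix "G" already present; 3 new (C, T, G)
  "TTACAC" → prefix "TTA" already present; 3 new (C, A, C)
  "CATTAGCC" → prefix "C" already present; 7 new (A, T, T, A, G, C, C)
  "CGTC" → prefix "C" already present; 3 new (G, T, C)
  "TGTTCG" → prefix "T" already present; 5 new (G, T, T, C, G)
  "AAGAA" → prefix "AA" already present; 3 new (G, A, A)
  "CTAG" → prefix "CT" already present; 2 new (A, G)
Total nodes = 8 + 4 + 6 + 5 + 2 + 3 + 3 + 7 + 3 + 5 + 3 + 2 = 51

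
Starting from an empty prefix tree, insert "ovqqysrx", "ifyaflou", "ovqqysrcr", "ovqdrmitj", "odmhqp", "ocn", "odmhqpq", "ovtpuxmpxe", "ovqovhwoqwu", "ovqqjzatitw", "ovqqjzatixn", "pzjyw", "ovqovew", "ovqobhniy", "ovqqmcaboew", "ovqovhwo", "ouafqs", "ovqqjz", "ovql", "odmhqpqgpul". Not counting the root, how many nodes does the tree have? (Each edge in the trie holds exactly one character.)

86

Insert word by word; a character creates a node only if that edge doesn't already exist:
  "ovqqysrx" → 8 new (o, v, q, q, y, s, r, x)
  "ifyaflou" → 8 new (i, f, y, a, f, l, o, u)
  "ovqqysrcr" → prefix "ovqqysr" already present; 2 new (c, r)
  "ovqdrmitj" → prefix "ovq" already present; 6 new (d, r, m, i, t, j)
  "odmhqp" → prefix "o" already present; 5 new (d, m, h, q, p)
  "ocn" → prefix "o" already present; 2 new (c, n)
  "odmhqpq" → prefix "odmhqp" already present; 1 new (q)
  "ovtpuxmpxe" → prefix "ov" already present; 8 new (t, p, u, x, m, p, x, e)
  "ovqovhwoqwu" → prefix "ovq" already present; 8 new (o, v, h, w, o, q, w, u)
  "ovqqjzatitw" → prefix "ovqq" already present; 7 new (j, z, a, t, i, t, w)
  "ovqqjzatixn" → prefix "ovqqjzati" already present; 2 new (x, n)
  "pzjyw" → 5 new (p, z, j, y, w)
  "ovqovew" → prefix "ovqov" already present; 2 new (e, w)
  "ovqobhniy" → prefix "ovqo" already present; 5 new (b, h, n, i, y)
  "ovqqmcaboew" → prefix "ovqq" already present; 7 new (m, c, a, b, o, e, w)
  "ovqovhwo" → prefix "ovqovhwo" already present; 0 new (none)
  "ouafqs" → prefix "o" already present; 5 new (u, a, f, q, s)
  "ovqqjz" → prefix "ovqqjz" already present; 0 new (none)
  "ovql" → prefix "ovq" already present; 1 new (l)
  "odmhqpqgpul" → prefix "odmhqpq" already present; 4 new (g, p, u, l)
Total nodes = 8 + 8 + 2 + 6 + 5 + 2 + 1 + 8 + 8 + 7 + 2 + 5 + 2 + 5 + 7 + 0 + 5 + 0 + 1 + 4 = 86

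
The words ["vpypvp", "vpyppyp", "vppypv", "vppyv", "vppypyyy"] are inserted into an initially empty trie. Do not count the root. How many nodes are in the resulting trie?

17

Count nodes per top-level branch (shared prefixes stored once):
  'v'-branch (vppypv, vppypyyy, vppyv, vpyppyp, vpypvp): 17 nodes
Sum: 17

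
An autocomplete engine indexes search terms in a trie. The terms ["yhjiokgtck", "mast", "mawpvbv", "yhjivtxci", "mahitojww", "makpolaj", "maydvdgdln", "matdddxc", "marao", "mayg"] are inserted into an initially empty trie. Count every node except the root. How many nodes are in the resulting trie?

Insert word by word; a character creates a node only if that edge doesn't already exist:
  "yhjiokgtck" → 10 new (y, h, j, i, o, k, g, t, c, k)
  "mast" → 4 new (m, a, s, t)
  "mawpvbv" → prefix "ma" already present; 5 new (w, p, v, b, v)
  "yhjivtxci" → prefix "yhji" already present; 5 new (v, t, x, c, i)
  "mahitojww" → prefix "ma" already present; 7 new (h, i, t, o, j, w, w)
  "makpolaj" → prefix "ma" already present; 6 new (k, p, o, l, a, j)
  "maydvdgdln" → prefix "ma" already present; 8 new (y, d, v, d, g, d, l, n)
  "matdddxc" → prefix "ma" already present; 6 new (t, d, d, d, x, c)
  "marao" → prefix "ma" already present; 3 new (r, a, o)
  "mayg" → prefix "may" already present; 1 new (g)
Total nodes = 10 + 4 + 5 + 5 + 7 + 6 + 8 + 6 + 3 + 1 = 55

55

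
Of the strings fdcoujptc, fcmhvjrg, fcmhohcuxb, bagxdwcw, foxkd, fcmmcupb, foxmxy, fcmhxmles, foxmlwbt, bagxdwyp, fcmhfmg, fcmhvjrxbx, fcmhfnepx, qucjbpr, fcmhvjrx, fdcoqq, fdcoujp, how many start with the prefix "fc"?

Traverse to the node for "fc", then collect every word in that subtree.
Matches: "fcmhfmg", "fcmhfnepx", "fcmhohcuxb", "fcmhvjrg", "fcmhvjrx", "fcmhvjrxbx", "fcmhxmles", "fcmmcupb"
Count: 8

8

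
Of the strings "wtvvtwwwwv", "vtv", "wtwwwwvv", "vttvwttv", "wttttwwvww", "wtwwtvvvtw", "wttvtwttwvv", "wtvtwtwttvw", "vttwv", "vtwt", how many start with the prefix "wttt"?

1

Filter for entries beginning with "wttt":
Matches: "wttttwwvww"
Count: 1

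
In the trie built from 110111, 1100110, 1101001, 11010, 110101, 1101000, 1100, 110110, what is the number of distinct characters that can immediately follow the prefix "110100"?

2

Follow the path "110100" to its node, then look at its outgoing edges.
Characters that immediately follow "110100" among the stored strings: {0, 1}.
That node has 2 child edges.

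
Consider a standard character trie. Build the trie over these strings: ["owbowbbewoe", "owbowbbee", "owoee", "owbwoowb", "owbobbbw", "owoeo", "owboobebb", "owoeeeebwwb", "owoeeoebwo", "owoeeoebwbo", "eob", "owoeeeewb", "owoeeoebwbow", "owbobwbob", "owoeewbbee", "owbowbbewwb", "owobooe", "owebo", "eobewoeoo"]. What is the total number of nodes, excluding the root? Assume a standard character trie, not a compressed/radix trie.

Insert word by word; a character creates a node only if that edge doesn't already exist:
  "owbowbbewoe" → 11 new (o, w, b, o, w, b, b, e, w, o, e)
  "owbowbbee" → prefix "owbowbbe" already present; 1 new (e)
  "owoee" → prefix "ow" already present; 3 new (o, e, e)
  "owbwoowb" → prefix "owb" already present; 5 new (w, o, o, w, b)
  "owbobbbw" → prefix "owbo" already present; 4 new (b, b, b, w)
  "owoeo" → prefix "owoe" already present; 1 new (o)
  "owboobebb" → prefix "owbo" already present; 5 new (o, b, e, b, b)
  "owoeeeebwwb" → prefix "owoee" already present; 6 new (e, e, b, w, w, b)
  "owoeeoebwo" → prefix "owoee" already present; 5 new (o, e, b, w, o)
  "owoeeoebwbo" → prefix "owoeeoebw" already present; 2 new (b, o)
  "eob" → 3 new (e, o, b)
  "owoeeeewb" → prefix "owoeeee" already present; 2 new (w, b)
  "owoeeoebwbow" → prefix "owoeeoebwbo" already present; 1 new (w)
  "owbobwbob" → prefix "owbob" already present; 4 new (w, b, o, b)
  "owoeewbbee" → prefix "owoee" already present; 5 new (w, b, b, e, e)
  "owbowbbewwb" → prefix "owbowbbew" already present; 2 new (w, b)
  "owobooe" → prefix "owo" already present; 4 new (b, o, o, e)
  "owebo" → prefix "ow" already present; 3 new (e, b, o)
  "eobewoeoo" → prefix "eob" already present; 6 new (e, w, o, e, o, o)
Total nodes = 11 + 1 + 3 + 5 + 4 + 1 + 5 + 6 + 5 + 2 + 3 + 2 + 1 + 4 + 5 + 2 + 4 + 3 + 6 = 73

73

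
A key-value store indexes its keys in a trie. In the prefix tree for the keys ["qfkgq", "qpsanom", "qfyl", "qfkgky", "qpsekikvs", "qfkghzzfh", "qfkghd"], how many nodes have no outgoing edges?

Leaves are exactly the stored words that no other stored word extends.
Those words: "qfkghd", "qfkghzzfh", "qfkgky", "qfkgq", "qfyl", "qpsanom", "qpsekikvs"
Leaf count: 7

7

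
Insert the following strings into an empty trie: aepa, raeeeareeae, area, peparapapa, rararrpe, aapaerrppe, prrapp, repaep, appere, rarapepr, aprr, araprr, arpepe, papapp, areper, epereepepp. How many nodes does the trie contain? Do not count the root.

90

For each word, the new-node count is its length minus the longest prefix already in the trie:
  "aepa" → 4 new (a, e, p, a)
  "raeeeareeae" → 11 new (r, a, e, e, e, a, r, e, e, a, e)
  "area" → prefix "a" already present; 3 new (r, e, a)
  "peparapapa" → 10 new (p, e, p, a, r, a, p, a, p, a)
  "rararrpe" → prefix "ra" already present; 6 new (r, a, r, r, p, e)
  "aapaerrppe" → prefix "a" already present; 9 new (a, p, a, e, r, r, p, p, e)
  "prrapp" → prefix "p" already present; 5 new (r, r, a, p, p)
  "repaep" → prefix "r" already present; 5 new (e, p, a, e, p)
  "appere" → prefix "a" already present; 5 new (p, p, e, r, e)
  "rarapepr" → prefix "rara" already present; 4 new (p, e, p, r)
  "aprr" → prefix "ap" already present; 2 new (r, r)
  "araprr" → prefix "ar" already present; 4 new (a, p, r, r)
  "arpepe" → prefix "ar" already present; 4 new (p, e, p, e)
  "papapp" → prefix "p" already present; 5 new (a, p, a, p, p)
  "areper" → prefix "are" already present; 3 new (p, e, r)
  "epereepepp" → 10 new (e, p, e, r, e, e, p, e, p, p)
Total nodes = 4 + 11 + 3 + 10 + 6 + 9 + 5 + 5 + 5 + 4 + 2 + 4 + 4 + 5 + 3 + 10 = 90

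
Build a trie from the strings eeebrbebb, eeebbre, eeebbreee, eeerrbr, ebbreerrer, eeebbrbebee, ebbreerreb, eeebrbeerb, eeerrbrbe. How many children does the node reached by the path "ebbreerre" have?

Walk "ebbreerre" from the root, arriving at one node.
Characters that immediately follow "ebbreerre" among the stored strings: {b, r}.
That node has 2 child edges.

2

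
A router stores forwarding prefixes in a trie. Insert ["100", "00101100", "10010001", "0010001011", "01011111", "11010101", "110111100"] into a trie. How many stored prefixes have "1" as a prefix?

Walk to "1"; the words in its subtree are exactly those with that prefix.
Words under "1": 100, 10010001, 11010101, 110111100
Count: 4

4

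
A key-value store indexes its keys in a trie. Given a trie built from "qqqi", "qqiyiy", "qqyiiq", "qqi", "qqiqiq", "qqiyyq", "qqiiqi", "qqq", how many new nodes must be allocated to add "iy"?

"iy" shares no prefix with any stored word, so all 2 characters open new nodes.
2 − 0 = 2 new nodes.

2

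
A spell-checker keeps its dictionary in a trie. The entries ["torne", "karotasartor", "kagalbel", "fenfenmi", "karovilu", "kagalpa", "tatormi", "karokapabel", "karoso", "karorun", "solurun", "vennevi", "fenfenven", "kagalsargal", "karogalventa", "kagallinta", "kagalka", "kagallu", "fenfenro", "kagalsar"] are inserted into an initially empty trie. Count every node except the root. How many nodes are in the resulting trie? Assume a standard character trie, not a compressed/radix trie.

96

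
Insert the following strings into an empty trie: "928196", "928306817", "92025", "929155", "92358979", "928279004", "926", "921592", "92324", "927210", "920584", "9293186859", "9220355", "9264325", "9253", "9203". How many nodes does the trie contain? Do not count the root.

64

Count nodes per top-level branch (shared prefixes stored once):
  '9'-branch (92025, 9203, 920584, 921592, 9220355, 92324, 92358979, 9253, 926, 9264325, 927210, 928196, 928279004, 928306817, 929155, 9293186859): 64 nodes
Sum: 64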